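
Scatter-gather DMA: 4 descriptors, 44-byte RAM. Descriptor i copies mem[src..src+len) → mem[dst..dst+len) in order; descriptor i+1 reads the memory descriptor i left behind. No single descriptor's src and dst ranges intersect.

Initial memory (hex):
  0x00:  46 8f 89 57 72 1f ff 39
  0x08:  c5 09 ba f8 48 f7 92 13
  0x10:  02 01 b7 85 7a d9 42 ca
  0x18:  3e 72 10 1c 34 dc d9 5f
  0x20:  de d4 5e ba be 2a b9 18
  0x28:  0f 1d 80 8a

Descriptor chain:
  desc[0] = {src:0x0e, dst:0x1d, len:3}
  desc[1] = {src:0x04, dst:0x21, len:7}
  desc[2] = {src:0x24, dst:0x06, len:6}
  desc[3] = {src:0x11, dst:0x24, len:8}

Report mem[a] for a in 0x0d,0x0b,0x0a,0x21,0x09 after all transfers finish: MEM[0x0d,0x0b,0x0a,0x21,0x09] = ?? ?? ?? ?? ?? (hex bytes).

MEM[0x0d,0x0b,0x0a,0x21,0x09] = f7 1d 0f 72 ba

#0 dst[0x1d+3] := {0x92,0x13,0x02}
#1 dst[0x21+7] := {0x72,0x1f,0xff,0x39,0xc5,0x09,0xba}
#2 dst[0x06+6] := {0x39,0xc5,0x09,0xba,0x0f,0x1d}
#3 dst[0x24+8] := {0x01,0xb7,0x85,0x7a,0xd9,0x42,0xca,0x3e}
query mem[0x0d]=0xf7, mem[0x0b]=0x1d, mem[0x0a]=0x0f, mem[0x21]=0x72, mem[0x09]=0xba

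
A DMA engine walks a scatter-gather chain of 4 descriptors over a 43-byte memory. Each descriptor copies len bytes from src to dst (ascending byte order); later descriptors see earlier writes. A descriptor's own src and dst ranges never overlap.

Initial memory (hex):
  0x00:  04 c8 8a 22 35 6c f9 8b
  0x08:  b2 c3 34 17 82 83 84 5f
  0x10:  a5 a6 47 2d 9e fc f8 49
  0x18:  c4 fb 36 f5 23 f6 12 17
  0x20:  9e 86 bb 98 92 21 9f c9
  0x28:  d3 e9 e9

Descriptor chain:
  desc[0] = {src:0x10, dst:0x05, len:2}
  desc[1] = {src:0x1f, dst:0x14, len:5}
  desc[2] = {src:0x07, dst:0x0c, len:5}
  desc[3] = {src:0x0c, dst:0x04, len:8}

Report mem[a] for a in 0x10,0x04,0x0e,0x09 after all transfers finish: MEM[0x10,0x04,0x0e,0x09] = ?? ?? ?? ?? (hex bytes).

MEM[0x10,0x04,0x0e,0x09] = 17 8b c3 a6

#0 dst[0x05+2] := {0xa5,0xa6}
#1 dst[0x14+5] := {0x17,0x9e,0x86,0xbb,0x98}
#2 dst[0x0c+5] := {0x8b,0xb2,0xc3,0x34,0x17}
#3 dst[0x04+8] := {0x8b,0xb2,0xc3,0x34,0x17,0xa6,0x47,0x2d}
query mem[0x10]=0x17, mem[0x04]=0x8b, mem[0x0e]=0xc3, mem[0x09]=0xa6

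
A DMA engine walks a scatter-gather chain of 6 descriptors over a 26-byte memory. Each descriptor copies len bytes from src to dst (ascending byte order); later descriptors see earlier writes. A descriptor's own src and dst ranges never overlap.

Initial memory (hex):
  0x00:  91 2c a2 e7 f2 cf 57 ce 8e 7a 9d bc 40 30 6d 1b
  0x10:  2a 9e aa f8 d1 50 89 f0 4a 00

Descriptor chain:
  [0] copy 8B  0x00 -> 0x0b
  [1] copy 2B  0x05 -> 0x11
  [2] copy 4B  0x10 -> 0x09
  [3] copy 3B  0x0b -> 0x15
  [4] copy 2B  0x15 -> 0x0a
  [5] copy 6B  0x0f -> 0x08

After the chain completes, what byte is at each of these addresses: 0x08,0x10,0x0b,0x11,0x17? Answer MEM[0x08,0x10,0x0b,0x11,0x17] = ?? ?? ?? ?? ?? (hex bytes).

MEM[0x08,0x10,0x0b,0x11,0x17] = f2 cf 57 cf a2

#0 dst[0x0b+8] := {0x91,0x2c,0xa2,0xe7,0xf2,0xcf,0x57,0xce}
#1 dst[0x11+2] := {0xcf,0x57}
#2 dst[0x09+4] := {0xcf,0xcf,0x57,0xf8}
#3 dst[0x15+3] := {0x57,0xf8,0xa2}
#4 dst[0x0a+2] := {0x57,0xf8}
#5 dst[0x08+6] := {0xf2,0xcf,0xcf,0x57,0xf8,0xd1}
query mem[0x08]=0xf2, mem[0x10]=0xcf, mem[0x0b]=0x57, mem[0x11]=0xcf, mem[0x17]=0xa2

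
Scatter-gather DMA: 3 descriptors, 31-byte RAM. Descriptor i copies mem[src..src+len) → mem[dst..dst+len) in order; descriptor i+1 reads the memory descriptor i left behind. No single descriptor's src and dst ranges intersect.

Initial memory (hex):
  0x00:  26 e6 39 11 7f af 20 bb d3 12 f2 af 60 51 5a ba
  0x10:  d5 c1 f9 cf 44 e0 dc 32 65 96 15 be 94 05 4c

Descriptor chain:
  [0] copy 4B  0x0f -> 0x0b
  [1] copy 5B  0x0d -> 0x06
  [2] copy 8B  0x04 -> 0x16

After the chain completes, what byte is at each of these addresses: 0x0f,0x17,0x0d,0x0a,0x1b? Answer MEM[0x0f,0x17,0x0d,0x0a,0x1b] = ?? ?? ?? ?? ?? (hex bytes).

  after D0: wrote 4B at 0x0b = bad5c1f9
  after D1: wrote 5B at 0x06 = c1f9bad5c1
  after D2: wrote 8B at 0x16 = 7fafc1f9bad5c1ba
query mem[0x0f]=0xba, mem[0x17]=0xaf, mem[0x0d]=0xc1, mem[0x0a]=0xc1, mem[0x1b]=0xd5

MEM[0x0f,0x17,0x0d,0x0a,0x1b] = ba af c1 c1 d5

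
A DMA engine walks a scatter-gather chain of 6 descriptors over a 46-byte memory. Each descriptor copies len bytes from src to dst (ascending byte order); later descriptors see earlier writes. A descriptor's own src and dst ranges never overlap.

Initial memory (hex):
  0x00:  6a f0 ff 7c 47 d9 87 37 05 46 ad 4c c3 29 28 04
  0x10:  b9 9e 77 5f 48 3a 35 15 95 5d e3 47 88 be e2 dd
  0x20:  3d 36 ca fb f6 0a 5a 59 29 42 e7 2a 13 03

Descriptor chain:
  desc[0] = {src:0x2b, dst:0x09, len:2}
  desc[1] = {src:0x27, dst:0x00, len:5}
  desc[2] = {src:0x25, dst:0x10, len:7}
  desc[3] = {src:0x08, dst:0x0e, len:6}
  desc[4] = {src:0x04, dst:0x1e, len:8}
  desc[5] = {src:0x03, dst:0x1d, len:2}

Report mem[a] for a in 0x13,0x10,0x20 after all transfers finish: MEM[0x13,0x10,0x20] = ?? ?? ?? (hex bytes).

MEM[0x13,0x10,0x20] = 29 13 87

  after D0: wrote 2B at 0x09 = 2a13
  after D1: wrote 5B at 0x00 = 592942e72a
  after D2: wrote 7B at 0x10 = 0a5a592942e72a
  after D3: wrote 6B at 0x0e = 052a134cc329
  after D4: wrote 8B at 0x1e = 2ad98737052a134c
  after D5: wrote 2B at 0x1d = e72a
query mem[0x13]=0x29, mem[0x10]=0x13, mem[0x20]=0x87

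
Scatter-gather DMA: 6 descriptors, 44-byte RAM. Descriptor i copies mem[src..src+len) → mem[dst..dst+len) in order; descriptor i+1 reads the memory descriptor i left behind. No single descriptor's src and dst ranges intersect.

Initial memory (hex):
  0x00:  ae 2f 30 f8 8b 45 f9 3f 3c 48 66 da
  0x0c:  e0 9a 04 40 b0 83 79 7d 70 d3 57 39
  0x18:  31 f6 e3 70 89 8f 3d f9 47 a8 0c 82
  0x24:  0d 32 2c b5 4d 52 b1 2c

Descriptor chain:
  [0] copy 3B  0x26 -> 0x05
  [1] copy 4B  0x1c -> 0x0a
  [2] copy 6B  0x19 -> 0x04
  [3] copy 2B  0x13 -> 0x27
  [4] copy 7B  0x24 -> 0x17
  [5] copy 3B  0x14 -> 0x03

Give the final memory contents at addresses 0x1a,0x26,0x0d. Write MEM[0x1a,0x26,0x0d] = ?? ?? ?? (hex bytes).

  after D0: wrote 3B at 0x05 = 2cb54d
  after D1: wrote 4B at 0x0a = 898f3df9
  after D2: wrote 6B at 0x04 = f6e370898f3d
  after D3: wrote 2B at 0x27 = 7d70
  after D4: wrote 7B at 0x17 = 0d322c7d7052b1
  after D5: wrote 3B at 0x03 = 70d357
query mem[0x1a]=0x7d, mem[0x26]=0x2c, mem[0x0d]=0xf9

MEM[0x1a,0x26,0x0d] = 7d 2c f9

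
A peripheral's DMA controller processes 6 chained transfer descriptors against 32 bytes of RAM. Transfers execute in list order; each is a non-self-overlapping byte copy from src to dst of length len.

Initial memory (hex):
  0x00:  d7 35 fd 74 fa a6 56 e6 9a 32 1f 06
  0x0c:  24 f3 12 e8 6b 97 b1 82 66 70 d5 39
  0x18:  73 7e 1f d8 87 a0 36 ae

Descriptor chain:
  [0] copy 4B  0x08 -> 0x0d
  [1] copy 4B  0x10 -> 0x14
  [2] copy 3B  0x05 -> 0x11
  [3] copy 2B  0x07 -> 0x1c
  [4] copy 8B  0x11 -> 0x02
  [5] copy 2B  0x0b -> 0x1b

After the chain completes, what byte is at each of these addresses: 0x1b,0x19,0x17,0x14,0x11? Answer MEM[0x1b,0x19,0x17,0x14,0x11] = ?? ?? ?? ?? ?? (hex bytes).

MEM[0x1b,0x19,0x17,0x14,0x11] = 06 7e 82 06 a6

[0] 0x08->0x0d len=4 : 9a 32 1f 06
[1] 0x10->0x14 len=4 : 06 97 b1 82
[2] 0x05->0x11 len=3 : a6 56 e6
[3] 0x07->0x1c len=2 : e6 9a
[4] 0x11->0x02 len=8 : a6 56 e6 06 97 b1 82 73
[5] 0x0b->0x1b len=2 : 06 24
query mem[0x1b]=0x06, mem[0x19]=0x7e, mem[0x17]=0x82, mem[0x14]=0x06, mem[0x11]=0xa6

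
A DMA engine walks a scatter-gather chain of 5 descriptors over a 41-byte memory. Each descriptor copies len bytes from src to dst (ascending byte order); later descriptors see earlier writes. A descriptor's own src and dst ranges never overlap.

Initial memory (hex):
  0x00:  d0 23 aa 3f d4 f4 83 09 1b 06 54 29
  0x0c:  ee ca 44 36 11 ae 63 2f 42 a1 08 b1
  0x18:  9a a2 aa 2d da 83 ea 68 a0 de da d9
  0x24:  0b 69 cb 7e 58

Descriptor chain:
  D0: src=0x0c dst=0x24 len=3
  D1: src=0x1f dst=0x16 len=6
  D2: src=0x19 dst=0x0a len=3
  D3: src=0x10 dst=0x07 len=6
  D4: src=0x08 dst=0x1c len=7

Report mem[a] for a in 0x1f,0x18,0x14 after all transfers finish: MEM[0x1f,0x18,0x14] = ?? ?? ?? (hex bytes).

MEM[0x1f,0x18,0x14] = 42 de 42

D0: mem[0x24..0x26] <- [ee ca 44]
D1: mem[0x16..0x1b] <- [68 a0 de da d9 ee]
D2: mem[0x0a..0x0c] <- [da d9 ee]
D3: mem[0x07..0x0c] <- [11 ae 63 2f 42 a1]
D4: mem[0x1c..0x22] <- [ae 63 2f 42 a1 ca 44]
query mem[0x1f]=0x42, mem[0x18]=0xde, mem[0x14]=0x42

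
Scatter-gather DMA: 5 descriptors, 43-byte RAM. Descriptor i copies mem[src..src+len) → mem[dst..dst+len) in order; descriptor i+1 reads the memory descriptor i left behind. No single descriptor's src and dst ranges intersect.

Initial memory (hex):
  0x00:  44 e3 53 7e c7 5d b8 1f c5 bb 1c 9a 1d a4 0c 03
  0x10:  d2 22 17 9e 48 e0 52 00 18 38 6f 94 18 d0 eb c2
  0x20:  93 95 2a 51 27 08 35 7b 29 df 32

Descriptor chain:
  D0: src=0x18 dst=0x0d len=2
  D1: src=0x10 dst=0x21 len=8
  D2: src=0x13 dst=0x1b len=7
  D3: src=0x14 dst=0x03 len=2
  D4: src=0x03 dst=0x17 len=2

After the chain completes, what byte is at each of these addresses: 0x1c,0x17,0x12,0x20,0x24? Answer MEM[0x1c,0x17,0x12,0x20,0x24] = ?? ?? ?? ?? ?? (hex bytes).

D0: mem[0x0d..0x0e] <- [18 38]
D1: mem[0x21..0x28] <- [d2 22 17 9e 48 e0 52 00]
D2: mem[0x1b..0x21] <- [9e 48 e0 52 00 18 38]
D3: mem[0x03..0x04] <- [48 e0]
D4: mem[0x17..0x18] <- [48 e0]
query mem[0x1c]=0x48, mem[0x17]=0x48, mem[0x12]=0x17, mem[0x20]=0x18, mem[0x24]=0x9e

MEM[0x1c,0x17,0x12,0x20,0x24] = 48 48 17 18 9e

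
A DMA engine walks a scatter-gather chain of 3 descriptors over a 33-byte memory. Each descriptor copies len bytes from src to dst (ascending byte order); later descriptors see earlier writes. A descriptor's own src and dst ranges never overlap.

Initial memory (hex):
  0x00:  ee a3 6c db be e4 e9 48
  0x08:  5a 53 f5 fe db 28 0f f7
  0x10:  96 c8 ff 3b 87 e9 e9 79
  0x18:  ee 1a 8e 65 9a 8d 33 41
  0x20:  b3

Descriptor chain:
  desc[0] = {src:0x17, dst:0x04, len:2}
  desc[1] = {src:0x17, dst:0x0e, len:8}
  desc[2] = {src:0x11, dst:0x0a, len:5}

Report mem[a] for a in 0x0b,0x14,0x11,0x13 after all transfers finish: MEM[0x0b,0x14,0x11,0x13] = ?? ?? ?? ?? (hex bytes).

MEM[0x0b,0x14,0x11,0x13] = 65 8d 8e 9a

D0: mem[0x04..0x05] <- [79 ee]
D1: mem[0x0e..0x15] <- [79 ee 1a 8e 65 9a 8d 33]
D2: mem[0x0a..0x0e] <- [8e 65 9a 8d 33]
query mem[0x0b]=0x65, mem[0x14]=0x8d, mem[0x11]=0x8e, mem[0x13]=0x9a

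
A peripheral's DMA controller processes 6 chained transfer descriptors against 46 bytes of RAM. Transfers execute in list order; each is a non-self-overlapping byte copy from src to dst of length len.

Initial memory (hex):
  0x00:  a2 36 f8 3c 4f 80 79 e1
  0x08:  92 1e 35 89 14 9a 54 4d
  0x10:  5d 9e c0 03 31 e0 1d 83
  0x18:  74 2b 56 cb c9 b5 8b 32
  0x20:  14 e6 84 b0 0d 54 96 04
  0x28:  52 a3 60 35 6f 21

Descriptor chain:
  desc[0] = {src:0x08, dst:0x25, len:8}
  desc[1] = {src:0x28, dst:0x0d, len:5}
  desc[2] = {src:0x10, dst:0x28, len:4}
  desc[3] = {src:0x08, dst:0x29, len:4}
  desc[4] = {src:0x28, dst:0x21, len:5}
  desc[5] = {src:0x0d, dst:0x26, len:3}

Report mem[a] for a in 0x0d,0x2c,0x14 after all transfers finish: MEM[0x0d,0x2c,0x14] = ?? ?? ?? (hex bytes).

D0: mem[0x25..0x2c] <- [92 1e 35 89 14 9a 54 4d]
D1: mem[0x0d..0x11] <- [89 14 9a 54 4d]
D2: mem[0x28..0x2b] <- [54 4d c0 03]
D3: mem[0x29..0x2c] <- [92 1e 35 89]
D4: mem[0x21..0x25] <- [54 92 1e 35 89]
D5: mem[0x26..0x28] <- [89 14 9a]
query mem[0x0d]=0x89, mem[0x2c]=0x89, mem[0x14]=0x31

MEM[0x0d,0x2c,0x14] = 89 89 31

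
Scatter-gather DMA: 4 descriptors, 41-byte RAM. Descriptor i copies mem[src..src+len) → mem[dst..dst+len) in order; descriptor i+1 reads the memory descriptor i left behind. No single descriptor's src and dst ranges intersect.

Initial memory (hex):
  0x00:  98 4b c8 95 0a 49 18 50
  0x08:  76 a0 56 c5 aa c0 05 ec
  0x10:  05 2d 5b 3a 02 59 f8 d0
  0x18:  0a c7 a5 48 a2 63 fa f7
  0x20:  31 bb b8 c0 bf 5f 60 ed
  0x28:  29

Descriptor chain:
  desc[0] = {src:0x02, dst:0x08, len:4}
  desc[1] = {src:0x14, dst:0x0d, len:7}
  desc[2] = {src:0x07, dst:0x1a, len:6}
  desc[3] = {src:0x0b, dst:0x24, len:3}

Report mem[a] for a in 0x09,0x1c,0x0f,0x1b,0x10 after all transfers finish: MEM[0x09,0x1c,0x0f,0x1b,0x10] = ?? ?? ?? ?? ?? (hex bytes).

#0 dst[0x08+4] := {0xc8,0x95,0x0a,0x49}
#1 dst[0x0d+7] := {0x02,0x59,0xf8,0xd0,0x0a,0xc7,0xa5}
#2 dst[0x1a+6] := {0x50,0xc8,0x95,0x0a,0x49,0xaa}
#3 dst[0x24+3] := {0x49,0xaa,0x02}
query mem[0x09]=0x95, mem[0x1c]=0x95, mem[0x0f]=0xf8, mem[0x1b]=0xc8, mem[0x10]=0xd0

MEM[0x09,0x1c,0x0f,0x1b,0x10] = 95 95 f8 c8 d0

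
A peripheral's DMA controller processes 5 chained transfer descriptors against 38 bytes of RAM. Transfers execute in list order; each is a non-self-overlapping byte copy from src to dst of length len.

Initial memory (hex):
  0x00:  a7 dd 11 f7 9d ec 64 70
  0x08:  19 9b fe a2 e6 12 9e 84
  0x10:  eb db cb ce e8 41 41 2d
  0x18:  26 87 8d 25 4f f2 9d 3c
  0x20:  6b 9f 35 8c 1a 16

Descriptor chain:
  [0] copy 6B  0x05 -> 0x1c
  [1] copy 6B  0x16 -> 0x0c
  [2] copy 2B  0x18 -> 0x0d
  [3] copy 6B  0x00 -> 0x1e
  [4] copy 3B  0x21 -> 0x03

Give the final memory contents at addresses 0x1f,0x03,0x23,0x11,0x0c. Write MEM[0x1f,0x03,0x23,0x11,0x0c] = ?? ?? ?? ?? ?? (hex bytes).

MEM[0x1f,0x03,0x23,0x11,0x0c] = dd f7 ec 25 41

D0: mem[0x1c..0x21] <- [ec 64 70 19 9b fe]
D1: mem[0x0c..0x11] <- [41 2d 26 87 8d 25]
D2: mem[0x0d..0x0e] <- [26 87]
D3: mem[0x1e..0x23] <- [a7 dd 11 f7 9d ec]
D4: mem[0x03..0x05] <- [f7 9d ec]
query mem[0x1f]=0xdd, mem[0x03]=0xf7, mem[0x23]=0xec, mem[0x11]=0x25, mem[0x0c]=0x41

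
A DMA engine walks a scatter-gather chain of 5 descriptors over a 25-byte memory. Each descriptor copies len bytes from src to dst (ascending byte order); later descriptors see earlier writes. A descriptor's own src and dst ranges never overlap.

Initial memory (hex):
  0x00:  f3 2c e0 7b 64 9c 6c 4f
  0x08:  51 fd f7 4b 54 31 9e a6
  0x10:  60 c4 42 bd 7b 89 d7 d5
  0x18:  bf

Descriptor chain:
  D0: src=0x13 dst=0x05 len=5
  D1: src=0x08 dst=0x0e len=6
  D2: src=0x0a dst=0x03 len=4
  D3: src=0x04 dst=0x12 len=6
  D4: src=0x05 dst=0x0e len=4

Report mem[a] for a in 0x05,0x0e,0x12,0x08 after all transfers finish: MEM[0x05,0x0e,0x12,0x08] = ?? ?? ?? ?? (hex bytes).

D0: mem[0x05..0x09] <- [bd 7b 89 d7 d5]
D1: mem[0x0e..0x13] <- [d7 d5 f7 4b 54 31]
D2: mem[0x03..0x06] <- [f7 4b 54 31]
D3: mem[0x12..0x17] <- [4b 54 31 89 d7 d5]
D4: mem[0x0e..0x11] <- [54 31 89 d7]
query mem[0x05]=0x54, mem[0x0e]=0x54, mem[0x12]=0x4b, mem[0x08]=0xd7

MEM[0x05,0x0e,0x12,0x08] = 54 54 4b d7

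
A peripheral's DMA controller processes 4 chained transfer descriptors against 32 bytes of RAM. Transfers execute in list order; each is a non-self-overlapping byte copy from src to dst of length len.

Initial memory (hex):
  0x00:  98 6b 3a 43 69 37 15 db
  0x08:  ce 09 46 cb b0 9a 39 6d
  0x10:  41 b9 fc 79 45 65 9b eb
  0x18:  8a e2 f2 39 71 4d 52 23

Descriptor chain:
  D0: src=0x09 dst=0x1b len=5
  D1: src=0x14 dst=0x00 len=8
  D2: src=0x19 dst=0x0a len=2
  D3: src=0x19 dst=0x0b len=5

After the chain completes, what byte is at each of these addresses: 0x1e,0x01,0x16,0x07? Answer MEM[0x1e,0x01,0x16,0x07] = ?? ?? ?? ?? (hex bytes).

MEM[0x1e,0x01,0x16,0x07] = b0 65 9b 09

  after D0: wrote 5B at 0x1b = 0946cbb09a
  after D1: wrote 8B at 0x00 = 45659beb8ae2f209
  after D2: wrote 2B at 0x0a = e2f2
  after D3: wrote 5B at 0x0b = e2f20946cb
query mem[0x1e]=0xb0, mem[0x01]=0x65, mem[0x16]=0x9b, mem[0x07]=0x09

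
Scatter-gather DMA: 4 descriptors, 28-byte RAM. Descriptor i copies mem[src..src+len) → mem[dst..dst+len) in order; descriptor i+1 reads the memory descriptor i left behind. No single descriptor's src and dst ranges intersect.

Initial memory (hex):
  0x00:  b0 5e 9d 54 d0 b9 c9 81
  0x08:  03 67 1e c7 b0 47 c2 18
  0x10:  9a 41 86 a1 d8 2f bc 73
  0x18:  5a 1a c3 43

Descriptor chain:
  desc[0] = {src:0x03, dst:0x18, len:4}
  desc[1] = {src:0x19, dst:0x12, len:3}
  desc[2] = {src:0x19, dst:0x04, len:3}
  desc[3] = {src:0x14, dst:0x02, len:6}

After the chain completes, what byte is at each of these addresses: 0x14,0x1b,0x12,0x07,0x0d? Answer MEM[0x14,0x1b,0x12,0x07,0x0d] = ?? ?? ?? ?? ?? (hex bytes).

MEM[0x14,0x1b,0x12,0x07,0x0d] = c9 c9 d0 d0 47

[0] 0x03->0x18 len=4 : 54 d0 b9 c9
[1] 0x19->0x12 len=3 : d0 b9 c9
[2] 0x19->0x04 len=3 : d0 b9 c9
[3] 0x14->0x02 len=6 : c9 2f bc 73 54 d0
query mem[0x14]=0xc9, mem[0x1b]=0xc9, mem[0x12]=0xd0, mem[0x07]=0xd0, mem[0x0d]=0x47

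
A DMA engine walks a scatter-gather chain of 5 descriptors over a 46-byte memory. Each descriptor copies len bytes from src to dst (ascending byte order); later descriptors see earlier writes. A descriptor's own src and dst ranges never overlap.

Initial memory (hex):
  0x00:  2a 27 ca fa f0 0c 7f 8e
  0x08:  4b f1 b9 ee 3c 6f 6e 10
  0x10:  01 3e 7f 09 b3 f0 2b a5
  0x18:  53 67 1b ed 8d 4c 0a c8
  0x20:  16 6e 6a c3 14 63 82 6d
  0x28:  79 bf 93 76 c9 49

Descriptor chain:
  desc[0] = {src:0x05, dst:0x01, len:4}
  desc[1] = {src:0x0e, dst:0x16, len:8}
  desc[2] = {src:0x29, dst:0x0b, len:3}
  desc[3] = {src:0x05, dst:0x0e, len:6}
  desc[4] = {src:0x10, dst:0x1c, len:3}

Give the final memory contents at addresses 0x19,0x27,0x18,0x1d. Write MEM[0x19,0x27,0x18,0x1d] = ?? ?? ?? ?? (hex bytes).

  after D0: wrote 4B at 0x01 = 0c7f8e4b
  after D1: wrote 8B at 0x16 = 6e10013e7f09b3f0
  after D2: wrote 3B at 0x0b = bf9376
  after D3: wrote 6B at 0x0e = 0c7f8e4bf1b9
  after D4: wrote 3B at 0x1c = 8e4bf1
query mem[0x19]=0x3e, mem[0x27]=0x6d, mem[0x18]=0x01, mem[0x1d]=0x4b

MEM[0x19,0x27,0x18,0x1d] = 3e 6d 01 4b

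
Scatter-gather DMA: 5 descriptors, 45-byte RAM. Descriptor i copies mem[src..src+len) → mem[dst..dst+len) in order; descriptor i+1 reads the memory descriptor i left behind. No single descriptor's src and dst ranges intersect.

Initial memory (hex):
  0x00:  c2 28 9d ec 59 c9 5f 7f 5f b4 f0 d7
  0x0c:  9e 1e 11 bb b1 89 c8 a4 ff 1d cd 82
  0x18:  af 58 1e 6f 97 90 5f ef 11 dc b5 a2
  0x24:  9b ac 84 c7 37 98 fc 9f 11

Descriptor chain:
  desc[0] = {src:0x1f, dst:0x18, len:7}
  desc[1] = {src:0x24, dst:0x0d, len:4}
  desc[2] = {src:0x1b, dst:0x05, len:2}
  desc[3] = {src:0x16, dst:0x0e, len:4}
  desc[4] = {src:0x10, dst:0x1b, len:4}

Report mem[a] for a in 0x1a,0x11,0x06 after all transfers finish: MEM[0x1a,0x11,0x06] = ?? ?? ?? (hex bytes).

MEM[0x1a,0x11,0x06] = dc 11 a2

#0 dst[0x18+7] := {0xef,0x11,0xdc,0xb5,0xa2,0x9b,0xac}
#1 dst[0x0d+4] := {0x9b,0xac,0x84,0xc7}
#2 dst[0x05+2] := {0xb5,0xa2}
#3 dst[0x0e+4] := {0xcd,0x82,0xef,0x11}
#4 dst[0x1b+4] := {0xef,0x11,0xc8,0xa4}
query mem[0x1a]=0xdc, mem[0x11]=0x11, mem[0x06]=0xa2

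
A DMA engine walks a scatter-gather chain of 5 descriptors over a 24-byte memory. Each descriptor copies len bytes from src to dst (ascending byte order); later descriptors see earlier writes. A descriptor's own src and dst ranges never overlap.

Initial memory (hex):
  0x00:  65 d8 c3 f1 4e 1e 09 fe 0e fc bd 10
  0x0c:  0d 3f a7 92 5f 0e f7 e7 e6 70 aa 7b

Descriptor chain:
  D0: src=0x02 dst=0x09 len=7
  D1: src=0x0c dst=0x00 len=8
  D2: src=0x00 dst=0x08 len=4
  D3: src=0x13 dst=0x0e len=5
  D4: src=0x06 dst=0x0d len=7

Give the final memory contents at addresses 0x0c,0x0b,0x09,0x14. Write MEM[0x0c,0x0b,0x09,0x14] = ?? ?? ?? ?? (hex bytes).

MEM[0x0c,0x0b,0x09,0x14] = 1e 0e 09 e6

D0: mem[0x09..0x0f] <- [c3 f1 4e 1e 09 fe 0e]
D1: mem[0x00..0x07] <- [1e 09 fe 0e 5f 0e f7 e7]
D2: mem[0x08..0x0b] <- [1e 09 fe 0e]
D3: mem[0x0e..0x12] <- [e7 e6 70 aa 7b]
D4: mem[0x0d..0x13] <- [f7 e7 1e 09 fe 0e 1e]
query mem[0x0c]=0x1e, mem[0x0b]=0x0e, mem[0x09]=0x09, mem[0x14]=0xe6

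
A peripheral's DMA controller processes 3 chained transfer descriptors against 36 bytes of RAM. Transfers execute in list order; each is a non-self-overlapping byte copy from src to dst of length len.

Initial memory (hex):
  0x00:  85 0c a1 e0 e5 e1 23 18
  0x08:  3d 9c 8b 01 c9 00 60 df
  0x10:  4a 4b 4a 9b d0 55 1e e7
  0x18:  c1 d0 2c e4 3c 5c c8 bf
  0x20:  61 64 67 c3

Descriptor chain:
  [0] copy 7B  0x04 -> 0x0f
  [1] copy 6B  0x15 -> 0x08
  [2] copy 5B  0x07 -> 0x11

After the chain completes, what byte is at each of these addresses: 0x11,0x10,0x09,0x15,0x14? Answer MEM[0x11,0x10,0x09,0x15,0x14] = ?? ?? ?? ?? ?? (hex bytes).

MEM[0x11,0x10,0x09,0x15,0x14] = 18 e1 1e c1 e7

[0] 0x04->0x0f len=7 : e5 e1 23 18 3d 9c 8b
[1] 0x15->0x08 len=6 : 8b 1e e7 c1 d0 2c
[2] 0x07->0x11 len=5 : 18 8b 1e e7 c1
query mem[0x11]=0x18, mem[0x10]=0xe1, mem[0x09]=0x1e, mem[0x15]=0xc1, mem[0x14]=0xe7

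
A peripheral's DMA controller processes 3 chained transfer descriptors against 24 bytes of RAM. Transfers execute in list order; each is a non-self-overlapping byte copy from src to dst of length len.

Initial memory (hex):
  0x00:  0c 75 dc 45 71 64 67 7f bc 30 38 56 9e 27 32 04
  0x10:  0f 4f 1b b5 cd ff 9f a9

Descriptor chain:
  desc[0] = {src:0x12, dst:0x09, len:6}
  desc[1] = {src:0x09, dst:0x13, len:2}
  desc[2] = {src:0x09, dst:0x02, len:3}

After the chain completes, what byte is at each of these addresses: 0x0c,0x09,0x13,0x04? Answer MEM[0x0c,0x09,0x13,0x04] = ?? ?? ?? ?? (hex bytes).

MEM[0x0c,0x09,0x13,0x04] = ff 1b 1b cd

D0: mem[0x09..0x0e] <- [1b b5 cd ff 9f a9]
D1: mem[0x13..0x14] <- [1b b5]
D2: mem[0x02..0x04] <- [1b b5 cd]
query mem[0x0c]=0xff, mem[0x09]=0x1b, mem[0x13]=0x1b, mem[0x04]=0xcd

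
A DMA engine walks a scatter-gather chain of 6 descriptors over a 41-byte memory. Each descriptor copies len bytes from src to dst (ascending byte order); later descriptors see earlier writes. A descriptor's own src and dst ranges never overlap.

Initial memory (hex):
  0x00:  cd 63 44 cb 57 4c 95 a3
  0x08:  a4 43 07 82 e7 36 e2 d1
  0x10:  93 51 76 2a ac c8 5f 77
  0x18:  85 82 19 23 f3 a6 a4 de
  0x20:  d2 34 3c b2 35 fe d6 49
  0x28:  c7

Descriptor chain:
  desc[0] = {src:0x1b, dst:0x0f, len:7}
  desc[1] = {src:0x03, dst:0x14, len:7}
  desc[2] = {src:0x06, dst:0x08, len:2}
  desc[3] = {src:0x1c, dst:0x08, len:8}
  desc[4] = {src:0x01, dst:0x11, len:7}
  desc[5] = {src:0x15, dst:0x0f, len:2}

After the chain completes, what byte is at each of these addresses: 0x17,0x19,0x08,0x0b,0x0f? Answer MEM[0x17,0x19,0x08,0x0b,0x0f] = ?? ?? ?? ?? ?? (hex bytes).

[0] 0x1b->0x0f len=7 : 23 f3 a6 a4 de d2 34
[1] 0x03->0x14 len=7 : cb 57 4c 95 a3 a4 43
[2] 0x06->0x08 len=2 : 95 a3
[3] 0x1c->0x08 len=8 : f3 a6 a4 de d2 34 3c b2
[4] 0x01->0x11 len=7 : 63 44 cb 57 4c 95 a3
[5] 0x15->0x0f len=2 : 4c 95
query mem[0x17]=0xa3, mem[0x19]=0xa4, mem[0x08]=0xf3, mem[0x0b]=0xde, mem[0x0f]=0x4c

MEM[0x17,0x19,0x08,0x0b,0x0f] = a3 a4 f3 de 4c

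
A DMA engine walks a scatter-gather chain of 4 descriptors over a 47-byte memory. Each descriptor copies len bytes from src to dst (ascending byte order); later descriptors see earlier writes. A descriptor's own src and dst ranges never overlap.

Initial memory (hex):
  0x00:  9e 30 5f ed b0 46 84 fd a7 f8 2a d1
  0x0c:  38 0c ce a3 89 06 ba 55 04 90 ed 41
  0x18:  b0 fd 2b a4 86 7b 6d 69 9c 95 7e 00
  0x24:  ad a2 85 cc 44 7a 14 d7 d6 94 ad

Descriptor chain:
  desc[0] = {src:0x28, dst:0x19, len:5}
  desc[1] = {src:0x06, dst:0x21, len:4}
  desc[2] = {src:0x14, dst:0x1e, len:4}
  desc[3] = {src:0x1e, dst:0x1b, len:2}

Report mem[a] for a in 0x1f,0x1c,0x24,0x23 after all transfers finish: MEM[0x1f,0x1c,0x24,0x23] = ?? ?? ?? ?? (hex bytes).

MEM[0x1f,0x1c,0x24,0x23] = 90 90 f8 a7

D0: mem[0x19..0x1d] <- [44 7a 14 d7 d6]
D1: mem[0x21..0x24] <- [84 fd a7 f8]
D2: mem[0x1e..0x21] <- [04 90 ed 41]
D3: mem[0x1b..0x1c] <- [04 90]
query mem[0x1f]=0x90, mem[0x1c]=0x90, mem[0x24]=0xf8, mem[0x23]=0xa7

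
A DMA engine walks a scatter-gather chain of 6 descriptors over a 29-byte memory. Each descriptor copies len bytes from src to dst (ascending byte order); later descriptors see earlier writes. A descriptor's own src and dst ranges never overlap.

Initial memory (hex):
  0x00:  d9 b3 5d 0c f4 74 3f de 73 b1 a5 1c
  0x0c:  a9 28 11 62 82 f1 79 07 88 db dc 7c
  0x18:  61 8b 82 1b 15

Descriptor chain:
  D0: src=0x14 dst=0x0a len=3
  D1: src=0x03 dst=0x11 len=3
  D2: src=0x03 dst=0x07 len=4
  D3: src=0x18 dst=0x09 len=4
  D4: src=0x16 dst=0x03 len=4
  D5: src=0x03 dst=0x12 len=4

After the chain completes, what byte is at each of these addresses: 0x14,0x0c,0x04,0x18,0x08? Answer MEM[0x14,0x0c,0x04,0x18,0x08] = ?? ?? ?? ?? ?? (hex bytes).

MEM[0x14,0x0c,0x04,0x18,0x08] = 61 1b 7c 61 f4

D0: mem[0x0a..0x0c] <- [88 db dc]
D1: mem[0x11..0x13] <- [0c f4 74]
D2: mem[0x07..0x0a] <- [0c f4 74 3f]
D3: mem[0x09..0x0c] <- [61 8b 82 1b]
D4: mem[0x03..0x06] <- [dc 7c 61 8b]
D5: mem[0x12..0x15] <- [dc 7c 61 8b]
query mem[0x14]=0x61, mem[0x0c]=0x1b, mem[0x04]=0x7c, mem[0x18]=0x61, mem[0x08]=0xf4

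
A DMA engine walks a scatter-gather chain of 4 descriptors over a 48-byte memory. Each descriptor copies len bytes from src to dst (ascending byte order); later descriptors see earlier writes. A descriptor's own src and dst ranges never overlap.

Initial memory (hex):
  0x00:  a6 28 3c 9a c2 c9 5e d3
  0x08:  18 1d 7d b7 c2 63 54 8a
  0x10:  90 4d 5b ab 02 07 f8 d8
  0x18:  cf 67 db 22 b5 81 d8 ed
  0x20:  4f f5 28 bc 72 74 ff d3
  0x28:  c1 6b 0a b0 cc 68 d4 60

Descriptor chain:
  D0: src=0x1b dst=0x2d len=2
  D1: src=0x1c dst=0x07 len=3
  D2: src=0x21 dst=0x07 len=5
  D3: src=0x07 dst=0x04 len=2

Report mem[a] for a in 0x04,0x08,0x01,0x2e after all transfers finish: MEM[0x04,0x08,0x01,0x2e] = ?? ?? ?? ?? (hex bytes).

  after D0: wrote 2B at 0x2d = 22b5
  after D1: wrote 3B at 0x07 = b581d8
  after D2: wrote 5B at 0x07 = f528bc7274
  after D3: wrote 2B at 0x04 = f528
query mem[0x04]=0xf5, mem[0x08]=0x28, mem[0x01]=0x28, mem[0x2e]=0xb5

MEM[0x04,0x08,0x01,0x2e] = f5 28 28 b5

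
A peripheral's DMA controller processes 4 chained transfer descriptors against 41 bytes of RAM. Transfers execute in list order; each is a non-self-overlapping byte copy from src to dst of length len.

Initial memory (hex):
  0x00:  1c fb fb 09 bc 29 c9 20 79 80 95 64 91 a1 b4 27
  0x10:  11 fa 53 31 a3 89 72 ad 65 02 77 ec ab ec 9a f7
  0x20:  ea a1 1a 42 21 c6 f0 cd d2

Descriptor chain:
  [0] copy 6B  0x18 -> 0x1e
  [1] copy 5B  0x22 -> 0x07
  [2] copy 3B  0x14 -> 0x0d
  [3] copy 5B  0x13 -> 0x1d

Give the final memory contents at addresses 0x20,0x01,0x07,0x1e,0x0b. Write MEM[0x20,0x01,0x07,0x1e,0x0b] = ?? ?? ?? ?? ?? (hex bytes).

#0 dst[0x1e+6] := {0x65,0x02,0x77,0xec,0xab,0xec}
#1 dst[0x07+5] := {0xab,0xec,0x21,0xc6,0xf0}
#2 dst[0x0d+3] := {0xa3,0x89,0x72}
#3 dst[0x1d+5] := {0x31,0xa3,0x89,0x72,0xad}
query mem[0x20]=0x72, mem[0x01]=0xfb, mem[0x07]=0xab, mem[0x1e]=0xa3, mem[0x0b]=0xf0

MEM[0x20,0x01,0x07,0x1e,0x0b] = 72 fb ab a3 f0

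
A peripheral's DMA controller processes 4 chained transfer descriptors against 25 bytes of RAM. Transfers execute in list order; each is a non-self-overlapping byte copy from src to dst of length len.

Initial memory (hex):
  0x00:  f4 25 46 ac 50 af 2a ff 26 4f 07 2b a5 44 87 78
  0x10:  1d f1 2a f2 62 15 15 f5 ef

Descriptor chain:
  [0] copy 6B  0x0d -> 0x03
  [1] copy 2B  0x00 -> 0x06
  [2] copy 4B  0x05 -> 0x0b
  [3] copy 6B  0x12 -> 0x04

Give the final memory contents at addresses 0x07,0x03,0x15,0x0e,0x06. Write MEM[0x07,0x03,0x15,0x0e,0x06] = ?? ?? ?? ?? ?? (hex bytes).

[0] 0x0d->0x03 len=6 : 44 87 78 1d f1 2a
[1] 0x00->0x06 len=2 : f4 25
[2] 0x05->0x0b len=4 : 78 f4 25 2a
[3] 0x12->0x04 len=6 : 2a f2 62 15 15 f5
query mem[0x07]=0x15, mem[0x03]=0x44, mem[0x15]=0x15, mem[0x0e]=0x2a, mem[0x06]=0x62

MEM[0x07,0x03,0x15,0x0e,0x06] = 15 44 15 2a 62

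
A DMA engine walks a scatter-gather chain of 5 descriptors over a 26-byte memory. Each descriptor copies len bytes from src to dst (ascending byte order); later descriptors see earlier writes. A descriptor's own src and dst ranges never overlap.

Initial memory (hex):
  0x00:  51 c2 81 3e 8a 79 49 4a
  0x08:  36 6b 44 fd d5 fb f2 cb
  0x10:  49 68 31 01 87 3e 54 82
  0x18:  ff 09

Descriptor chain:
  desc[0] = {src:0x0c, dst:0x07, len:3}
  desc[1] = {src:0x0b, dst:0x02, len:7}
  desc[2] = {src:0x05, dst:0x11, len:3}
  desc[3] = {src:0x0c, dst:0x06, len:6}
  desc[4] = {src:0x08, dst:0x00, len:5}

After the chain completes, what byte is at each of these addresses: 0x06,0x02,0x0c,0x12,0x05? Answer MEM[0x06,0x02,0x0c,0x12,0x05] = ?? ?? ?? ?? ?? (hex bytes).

#0 dst[0x07+3] := {0xd5,0xfb,0xf2}
#1 dst[0x02+7] := {0xfd,0xd5,0xfb,0xf2,0xcb,0x49,0x68}
#2 dst[0x11+3] := {0xf2,0xcb,0x49}
#3 dst[0x06+6] := {0xd5,0xfb,0xf2,0xcb,0x49,0xf2}
#4 dst[0x00+5] := {0xf2,0xcb,0x49,0xf2,0xd5}
query mem[0x06]=0xd5, mem[0x02]=0x49, mem[0x0c]=0xd5, mem[0x12]=0xcb, mem[0x05]=0xf2

MEM[0x06,0x02,0x0c,0x12,0x05] = d5 49 d5 cb f2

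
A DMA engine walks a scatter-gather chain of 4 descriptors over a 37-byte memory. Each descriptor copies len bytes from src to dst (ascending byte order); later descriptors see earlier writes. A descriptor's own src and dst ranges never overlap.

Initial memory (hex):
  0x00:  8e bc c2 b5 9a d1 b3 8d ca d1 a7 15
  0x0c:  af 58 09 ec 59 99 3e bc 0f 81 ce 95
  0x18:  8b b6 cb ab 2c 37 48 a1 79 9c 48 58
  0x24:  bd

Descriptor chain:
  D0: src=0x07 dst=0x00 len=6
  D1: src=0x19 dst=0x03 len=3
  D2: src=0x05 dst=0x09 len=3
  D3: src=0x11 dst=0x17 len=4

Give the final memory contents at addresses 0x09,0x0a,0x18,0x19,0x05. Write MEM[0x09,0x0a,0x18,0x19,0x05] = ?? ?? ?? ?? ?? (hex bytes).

MEM[0x09,0x0a,0x18,0x19,0x05] = ab b3 3e bc ab

  after D0: wrote 6B at 0x00 = 8dcad1a715af
  after D1: wrote 3B at 0x03 = b6cbab
  after D2: wrote 3B at 0x09 = abb38d
  after D3: wrote 4B at 0x17 = 993ebc0f
query mem[0x09]=0xab, mem[0x0a]=0xb3, mem[0x18]=0x3e, mem[0x19]=0xbc, mem[0x05]=0xab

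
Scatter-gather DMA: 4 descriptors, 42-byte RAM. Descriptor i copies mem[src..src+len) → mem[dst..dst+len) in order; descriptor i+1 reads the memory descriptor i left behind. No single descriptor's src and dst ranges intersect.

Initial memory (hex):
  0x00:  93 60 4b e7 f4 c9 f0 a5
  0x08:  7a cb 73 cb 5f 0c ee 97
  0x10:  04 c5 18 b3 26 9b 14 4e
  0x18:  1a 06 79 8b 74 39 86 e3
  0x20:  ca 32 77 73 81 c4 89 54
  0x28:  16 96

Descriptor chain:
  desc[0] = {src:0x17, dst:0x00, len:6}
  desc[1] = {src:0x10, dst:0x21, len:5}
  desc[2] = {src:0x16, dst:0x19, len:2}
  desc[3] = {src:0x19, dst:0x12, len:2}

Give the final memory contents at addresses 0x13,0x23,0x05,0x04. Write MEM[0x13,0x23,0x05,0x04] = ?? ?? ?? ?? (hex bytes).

MEM[0x13,0x23,0x05,0x04] = 4e 18 74 8b

[0] 0x17->0x00 len=6 : 4e 1a 06 79 8b 74
[1] 0x10->0x21 len=5 : 04 c5 18 b3 26
[2] 0x16->0x19 len=2 : 14 4e
[3] 0x19->0x12 len=2 : 14 4e
query mem[0x13]=0x4e, mem[0x23]=0x18, mem[0x05]=0x74, mem[0x04]=0x8b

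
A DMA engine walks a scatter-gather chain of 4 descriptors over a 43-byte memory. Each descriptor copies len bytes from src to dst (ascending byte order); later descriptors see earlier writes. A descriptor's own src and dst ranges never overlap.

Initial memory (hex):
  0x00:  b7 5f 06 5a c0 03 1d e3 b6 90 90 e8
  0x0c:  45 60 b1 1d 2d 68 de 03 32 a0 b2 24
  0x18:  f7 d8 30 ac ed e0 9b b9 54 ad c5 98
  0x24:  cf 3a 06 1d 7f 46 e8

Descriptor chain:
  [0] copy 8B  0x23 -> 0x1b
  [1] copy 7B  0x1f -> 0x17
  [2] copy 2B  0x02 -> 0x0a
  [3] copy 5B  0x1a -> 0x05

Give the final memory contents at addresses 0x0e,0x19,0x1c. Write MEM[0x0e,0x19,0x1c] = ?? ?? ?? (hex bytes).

[0] 0x23->0x1b len=8 : 98 cf 3a 06 1d 7f 46 e8
[1] 0x1f->0x17 len=7 : 1d 7f 46 e8 98 cf 3a
[2] 0x02->0x0a len=2 : 06 5a
[3] 0x1a->0x05 len=5 : e8 98 cf 3a 06
query mem[0x0e]=0xb1, mem[0x19]=0x46, mem[0x1c]=0xcf

MEM[0x0e,0x19,0x1c] = b1 46 cf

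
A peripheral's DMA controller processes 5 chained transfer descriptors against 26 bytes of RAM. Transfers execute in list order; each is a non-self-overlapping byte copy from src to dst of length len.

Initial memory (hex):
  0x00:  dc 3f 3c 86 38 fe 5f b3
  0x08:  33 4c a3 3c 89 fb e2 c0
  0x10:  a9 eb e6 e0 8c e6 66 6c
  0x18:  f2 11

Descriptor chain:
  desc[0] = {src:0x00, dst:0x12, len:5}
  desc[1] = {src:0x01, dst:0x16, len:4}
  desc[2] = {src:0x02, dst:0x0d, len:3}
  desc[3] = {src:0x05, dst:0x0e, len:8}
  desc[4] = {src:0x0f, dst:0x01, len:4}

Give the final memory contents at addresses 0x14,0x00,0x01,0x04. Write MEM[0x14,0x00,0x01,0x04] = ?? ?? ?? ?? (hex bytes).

[0] 0x00->0x12 len=5 : dc 3f 3c 86 38
[1] 0x01->0x16 len=4 : 3f 3c 86 38
[2] 0x02->0x0d len=3 : 3c 86 38
[3] 0x05->0x0e len=8 : fe 5f b3 33 4c a3 3c 89
[4] 0x0f->0x01 len=4 : 5f b3 33 4c
query mem[0x14]=0x3c, mem[0x00]=0xdc, mem[0x01]=0x5f, mem[0x04]=0x4c

MEM[0x14,0x00,0x01,0x04] = 3c dc 5f 4c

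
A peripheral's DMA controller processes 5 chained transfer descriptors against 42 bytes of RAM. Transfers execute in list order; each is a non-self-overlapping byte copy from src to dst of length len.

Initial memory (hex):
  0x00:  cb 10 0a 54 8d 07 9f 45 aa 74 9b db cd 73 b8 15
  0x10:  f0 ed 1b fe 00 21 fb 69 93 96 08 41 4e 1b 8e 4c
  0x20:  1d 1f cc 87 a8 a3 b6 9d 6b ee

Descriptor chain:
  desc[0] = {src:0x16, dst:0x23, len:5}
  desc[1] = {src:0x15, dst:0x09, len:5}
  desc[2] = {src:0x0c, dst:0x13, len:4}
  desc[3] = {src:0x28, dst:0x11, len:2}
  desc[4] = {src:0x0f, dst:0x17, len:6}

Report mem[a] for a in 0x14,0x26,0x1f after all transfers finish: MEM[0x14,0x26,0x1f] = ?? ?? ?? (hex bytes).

MEM[0x14,0x26,0x1f] = 96 96 4c

D0: mem[0x23..0x27] <- [fb 69 93 96 08]
D1: mem[0x09..0x0d] <- [21 fb 69 93 96]
D2: mem[0x13..0x16] <- [93 96 b8 15]
D3: mem[0x11..0x12] <- [6b ee]
D4: mem[0x17..0x1c] <- [15 f0 6b ee 93 96]
query mem[0x14]=0x96, mem[0x26]=0x96, mem[0x1f]=0x4c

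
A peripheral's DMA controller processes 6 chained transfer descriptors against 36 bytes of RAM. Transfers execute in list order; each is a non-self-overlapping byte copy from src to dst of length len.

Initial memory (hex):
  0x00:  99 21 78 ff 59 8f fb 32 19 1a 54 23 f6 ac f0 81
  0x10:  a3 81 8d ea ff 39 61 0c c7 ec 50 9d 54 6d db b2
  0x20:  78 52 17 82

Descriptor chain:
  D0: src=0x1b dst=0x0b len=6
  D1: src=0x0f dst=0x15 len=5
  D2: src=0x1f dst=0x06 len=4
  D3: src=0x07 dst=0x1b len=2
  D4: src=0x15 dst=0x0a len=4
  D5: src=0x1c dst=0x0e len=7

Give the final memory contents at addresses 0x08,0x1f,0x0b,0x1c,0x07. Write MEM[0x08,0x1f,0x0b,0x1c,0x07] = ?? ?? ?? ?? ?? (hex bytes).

MEM[0x08,0x1f,0x0b,0x1c,0x07] = 52 b2 78 52 78

D0: mem[0x0b..0x10] <- [9d 54 6d db b2 78]
D1: mem[0x15..0x19] <- [b2 78 81 8d ea]
D2: mem[0x06..0x09] <- [b2 78 52 17]
D3: mem[0x1b..0x1c] <- [78 52]
D4: mem[0x0a..0x0d] <- [b2 78 81 8d]
D5: mem[0x0e..0x14] <- [52 6d db b2 78 52 17]
query mem[0x08]=0x52, mem[0x1f]=0xb2, mem[0x0b]=0x78, mem[0x1c]=0x52, mem[0x07]=0x78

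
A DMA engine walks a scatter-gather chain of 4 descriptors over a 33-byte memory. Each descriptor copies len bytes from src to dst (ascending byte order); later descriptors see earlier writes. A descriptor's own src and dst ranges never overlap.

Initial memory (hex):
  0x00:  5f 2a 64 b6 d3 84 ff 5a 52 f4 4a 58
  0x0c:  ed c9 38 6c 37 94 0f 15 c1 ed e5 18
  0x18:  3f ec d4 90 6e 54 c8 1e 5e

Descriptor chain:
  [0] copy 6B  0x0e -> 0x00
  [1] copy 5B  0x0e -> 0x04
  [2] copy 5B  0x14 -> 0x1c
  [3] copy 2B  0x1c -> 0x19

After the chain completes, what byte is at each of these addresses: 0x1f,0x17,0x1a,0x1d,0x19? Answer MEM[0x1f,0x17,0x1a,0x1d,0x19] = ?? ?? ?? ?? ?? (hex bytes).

MEM[0x1f,0x17,0x1a,0x1d,0x19] = 18 18 ed ed c1

[0] 0x0e->0x00 len=6 : 38 6c 37 94 0f 15
[1] 0x0e->0x04 len=5 : 38 6c 37 94 0f
[2] 0x14->0x1c len=5 : c1 ed e5 18 3f
[3] 0x1c->0x19 len=2 : c1 ed
query mem[0x1f]=0x18, mem[0x17]=0x18, mem[0x1a]=0xed, mem[0x1d]=0xed, mem[0x19]=0xc1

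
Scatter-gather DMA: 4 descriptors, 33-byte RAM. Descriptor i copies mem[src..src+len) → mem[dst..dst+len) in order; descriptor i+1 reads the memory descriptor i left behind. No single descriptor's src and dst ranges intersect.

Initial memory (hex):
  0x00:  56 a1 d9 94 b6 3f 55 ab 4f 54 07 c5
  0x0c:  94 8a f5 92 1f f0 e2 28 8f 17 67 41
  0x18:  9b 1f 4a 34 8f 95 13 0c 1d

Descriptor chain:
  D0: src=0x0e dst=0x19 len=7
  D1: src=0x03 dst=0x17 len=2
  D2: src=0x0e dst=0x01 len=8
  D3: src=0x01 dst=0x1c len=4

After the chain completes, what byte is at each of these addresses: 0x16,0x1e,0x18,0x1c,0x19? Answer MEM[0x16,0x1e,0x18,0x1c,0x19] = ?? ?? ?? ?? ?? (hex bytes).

#0 dst[0x19+7] := {0xf5,0x92,0x1f,0xf0,0xe2,0x28,0x8f}
#1 dst[0x17+2] := {0x94,0xb6}
#2 dst[0x01+8] := {0xf5,0x92,0x1f,0xf0,0xe2,0x28,0x8f,0x17}
#3 dst[0x1c+4] := {0xf5,0x92,0x1f,0xf0}
query mem[0x16]=0x67, mem[0x1e]=0x1f, mem[0x18]=0xb6, mem[0x1c]=0xf5, mem[0x19]=0xf5

MEM[0x16,0x1e,0x18,0x1c,0x19] = 67 1f b6 f5 f5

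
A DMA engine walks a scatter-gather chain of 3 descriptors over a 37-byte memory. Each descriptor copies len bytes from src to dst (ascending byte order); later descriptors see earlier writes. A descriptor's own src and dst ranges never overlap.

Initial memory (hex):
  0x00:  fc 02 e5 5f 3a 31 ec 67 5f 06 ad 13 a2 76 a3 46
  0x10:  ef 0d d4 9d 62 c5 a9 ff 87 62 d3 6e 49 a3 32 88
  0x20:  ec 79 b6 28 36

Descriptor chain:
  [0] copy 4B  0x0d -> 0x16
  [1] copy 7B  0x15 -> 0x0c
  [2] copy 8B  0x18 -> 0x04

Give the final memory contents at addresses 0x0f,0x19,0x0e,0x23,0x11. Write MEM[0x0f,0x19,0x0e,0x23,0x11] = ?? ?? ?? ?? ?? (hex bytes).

MEM[0x0f,0x19,0x0e,0x23,0x11] = 46 ef a3 28 d3

  after D0: wrote 4B at 0x16 = 76a346ef
  after D1: wrote 7B at 0x0c = c576a346efd36e
  after D2: wrote 8B at 0x04 = 46efd36e49a33288
query mem[0x0f]=0x46, mem[0x19]=0xef, mem[0x0e]=0xa3, mem[0x23]=0x28, mem[0x11]=0xd3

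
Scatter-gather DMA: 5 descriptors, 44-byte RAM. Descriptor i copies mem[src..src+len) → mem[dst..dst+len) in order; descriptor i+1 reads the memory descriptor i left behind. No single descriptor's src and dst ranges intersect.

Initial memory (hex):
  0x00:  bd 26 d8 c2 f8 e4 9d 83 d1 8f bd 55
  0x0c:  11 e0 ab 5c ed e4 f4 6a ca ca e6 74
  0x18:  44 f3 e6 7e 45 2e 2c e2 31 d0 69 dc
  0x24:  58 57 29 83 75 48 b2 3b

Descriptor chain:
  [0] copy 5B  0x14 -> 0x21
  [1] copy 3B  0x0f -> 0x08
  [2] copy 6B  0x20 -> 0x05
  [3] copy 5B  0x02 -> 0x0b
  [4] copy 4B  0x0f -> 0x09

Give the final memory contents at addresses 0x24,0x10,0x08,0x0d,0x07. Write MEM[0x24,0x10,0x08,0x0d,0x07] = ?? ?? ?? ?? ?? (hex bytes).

MEM[0x24,0x10,0x08,0x0d,0x07] = 74 ed e6 f8 ca

  after D0: wrote 5B at 0x21 = cacae67444
  after D1: wrote 3B at 0x08 = 5cede4
  after D2: wrote 6B at 0x05 = 31cacae67444
  after D3: wrote 5B at 0x0b = d8c2f831ca
  after D4: wrote 4B at 0x09 = caede4f4
query mem[0x24]=0x74, mem[0x10]=0xed, mem[0x08]=0xe6, mem[0x0d]=0xf8, mem[0x07]=0xca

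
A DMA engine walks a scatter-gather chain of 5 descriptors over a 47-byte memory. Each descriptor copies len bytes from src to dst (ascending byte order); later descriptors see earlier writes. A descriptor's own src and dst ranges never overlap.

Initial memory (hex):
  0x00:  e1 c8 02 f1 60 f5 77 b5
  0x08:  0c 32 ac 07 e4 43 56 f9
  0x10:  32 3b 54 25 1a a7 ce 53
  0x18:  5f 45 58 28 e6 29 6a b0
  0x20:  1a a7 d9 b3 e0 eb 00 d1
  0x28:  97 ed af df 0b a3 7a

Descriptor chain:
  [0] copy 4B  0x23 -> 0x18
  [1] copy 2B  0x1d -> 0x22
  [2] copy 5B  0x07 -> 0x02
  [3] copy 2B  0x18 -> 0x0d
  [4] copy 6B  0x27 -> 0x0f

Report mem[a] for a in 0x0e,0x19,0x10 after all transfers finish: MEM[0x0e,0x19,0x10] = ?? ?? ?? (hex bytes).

D0: mem[0x18..0x1b] <- [b3 e0 eb 00]
D1: mem[0x22..0x23] <- [29 6a]
D2: mem[0x02..0x06] <- [b5 0c 32 ac 07]
D3: mem[0x0d..0x0e] <- [b3 e0]
D4: mem[0x0f..0x14] <- [d1 97 ed af df 0b]
query mem[0x0e]=0xe0, mem[0x19]=0xe0, mem[0x10]=0x97

MEM[0x0e,0x19,0x10] = e0 e0 97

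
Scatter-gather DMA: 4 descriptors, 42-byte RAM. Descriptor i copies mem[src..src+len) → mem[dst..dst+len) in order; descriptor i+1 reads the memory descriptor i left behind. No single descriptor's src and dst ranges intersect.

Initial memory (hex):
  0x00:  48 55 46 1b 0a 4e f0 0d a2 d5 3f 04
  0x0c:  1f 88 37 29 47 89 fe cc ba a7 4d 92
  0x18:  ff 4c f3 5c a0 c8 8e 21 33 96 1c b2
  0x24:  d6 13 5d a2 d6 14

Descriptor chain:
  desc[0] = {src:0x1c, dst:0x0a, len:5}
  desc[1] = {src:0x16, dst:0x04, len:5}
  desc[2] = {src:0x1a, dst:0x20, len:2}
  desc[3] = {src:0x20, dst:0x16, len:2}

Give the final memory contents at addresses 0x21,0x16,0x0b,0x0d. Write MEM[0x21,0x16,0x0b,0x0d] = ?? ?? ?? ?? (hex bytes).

MEM[0x21,0x16,0x0b,0x0d] = 5c f3 c8 21

D0: mem[0x0a..0x0e] <- [a0 c8 8e 21 33]
D1: mem[0x04..0x08] <- [4d 92 ff 4c f3]
D2: mem[0x20..0x21] <- [f3 5c]
D3: mem[0x16..0x17] <- [f3 5c]
query mem[0x21]=0x5c, mem[0x16]=0xf3, mem[0x0b]=0xc8, mem[0x0d]=0x21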